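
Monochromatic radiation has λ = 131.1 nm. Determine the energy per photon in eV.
9.4572 eV

Using E = hf = hc/λ:

E = hc/λ = (6.626×10⁻³⁴ J·s)(3×10⁸ m/s) / (131.1×10⁻⁹ m)
E = 9.4572 eV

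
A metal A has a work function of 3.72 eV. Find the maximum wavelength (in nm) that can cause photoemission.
333.29 nm

The threshold wavelength is when the photon energy equals the work function:
hc/λ₀ = φ

Solving for λ₀:
λ₀ = hc/φ = (6.626×10⁻³⁴ J·s)(3×10⁸ m/s) / (3.72 eV × 1.602×10⁻¹⁹ J/eV)
λ₀ = 333.29 nm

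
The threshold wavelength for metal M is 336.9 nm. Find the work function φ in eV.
3.68 eV

At the threshold wavelength, photon energy equals work function:
φ = hc/λ₀

Calculating:
φ = (6.626×10⁻³⁴ J·s)(3×10⁸ m/s) / (336.9×10⁻⁹ m)
φ = 3.68 eV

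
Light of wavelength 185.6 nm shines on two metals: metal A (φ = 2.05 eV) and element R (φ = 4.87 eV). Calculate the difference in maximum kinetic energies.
2.8200 eV

Using KE_max = hc/λ - φ for each metal:

Photon energy: E = hc/λ = 6.6802 eV

For metal A (φ₁ = 2.05 eV):
KE₁ = E - φ₁ = 6.6802 - 2.05 = 4.6302 eV

For element R (φ₂ = 4.87 eV):
KE₂ = E - φ₂ = 6.6802 - 4.87 = 1.8102 eV

Difference:
ΔKE = KE₁ - KE₂ = 4.6302 - 1.8102 = 2.8200 eV

Note: The difference equals the difference in work functions: 4.87 - 2.05 = 2.82 eV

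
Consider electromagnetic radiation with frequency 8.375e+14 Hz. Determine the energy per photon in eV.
3.4636 eV

Using E = hf:

E = hf = (6.626×10⁻³⁴ J·s)(8.375e+14 Hz)
E = 3.4636 eV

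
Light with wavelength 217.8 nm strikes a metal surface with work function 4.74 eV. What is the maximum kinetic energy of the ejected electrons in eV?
0.9526 eV

Using Einstein's photoelectric equation: KE_max = hf - φ = hc/λ - φ

First, calculate the photon energy:
E_photon = hc/λ = (6.626×10⁻³⁴ J·s)(3×10⁸ m/s) / (217.8×10⁻⁹ m)
E_photon = 5.6926 eV

Then, the maximum kinetic energy:
KE_max = E_photon - φ = 5.6926 eV - 4.74 eV = 0.9526 eV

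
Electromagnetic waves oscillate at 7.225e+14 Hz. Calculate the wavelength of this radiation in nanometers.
414.94 nm

Using the wave equation: c = fλ

Solving for wavelength:
λ = c/f = (3×10⁸ m/s) / (7.225e+14 Hz)
λ = 414.94 nm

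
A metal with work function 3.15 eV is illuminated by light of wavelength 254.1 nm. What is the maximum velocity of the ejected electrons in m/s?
7.7995e+05 m/s

First, find the maximum kinetic energy:
E_photon = hc/λ = 4.8793 eV
KE_max = E_photon - φ = 4.8793 - 3.15 = 1.7293 eV

Convert to Joules: KE_max = 1.7293 × 1.602×10⁻¹⁹ J = 2.7707e-19 J

Then use KE = ½mv² to find velocity:
v = √(2·KE/m) = √(2 × 2.7707e-19 J / 9.109e-31 kg)
v = 7.7995e+05 m/s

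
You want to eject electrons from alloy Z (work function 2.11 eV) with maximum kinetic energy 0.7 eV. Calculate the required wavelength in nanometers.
441.22 nm

From Einstein's equation: KE_max = hc/λ - φ

Rearranging for λ:
hc/λ = KE_max + φ
λ = hc/(KE_max + φ)

Required photon energy:
E_photon = KE_max + φ = 0.7 + 2.11 = 2.81 eV

Required wavelength:
λ = hc/E_photon = (6.626×10⁻³⁴)(3×10⁸) / (2.81 × 1.602×10⁻¹⁹)
λ = 441.22 nm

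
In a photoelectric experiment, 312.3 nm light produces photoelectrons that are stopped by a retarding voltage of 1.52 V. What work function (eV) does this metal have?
2.45 eV

The stopping potential gives the maximum kinetic energy: KE_max = eV_s = 1.52 eV

From Einstein's photoelectric equation: KE_max = hc/λ - φ
Rearranging: φ = hc/λ - KE_max

Calculate photon energy:
E_photon = hc/λ = (6.626×10⁻³⁴ J·s)(3×10⁸ m/s) / (312.3×10⁻⁹ m) = 3.9700 eV

Therefore:
φ = 3.9700 - 1.52 = 2.45 eV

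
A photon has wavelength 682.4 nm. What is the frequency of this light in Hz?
4.3932e+14 Hz

Using the wave equation: c = fλ

Solving for frequency:
f = c/λ = (3×10⁸ m/s) / (682.4×10⁻⁹ m)
f = 4.3932e+14 Hz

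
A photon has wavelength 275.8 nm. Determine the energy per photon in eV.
4.4954 eV

Using E = hf = hc/λ:

E = hc/λ = (6.626×10⁻³⁴ J·s)(3×10⁸ m/s) / (275.8×10⁻⁹ m)
E = 4.4954 eV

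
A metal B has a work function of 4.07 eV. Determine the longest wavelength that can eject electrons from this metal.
304.63 nm

The threshold wavelength is when the photon energy equals the work function:
hc/λ₀ = φ

Solving for λ₀:
λ₀ = hc/φ = (6.626×10⁻³⁴ J·s)(3×10⁸ m/s) / (4.07 eV × 1.602×10⁻¹⁹ J/eV)
λ₀ = 304.63 nm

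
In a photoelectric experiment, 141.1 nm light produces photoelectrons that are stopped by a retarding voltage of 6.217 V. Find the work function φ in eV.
2.57 eV

The stopping potential gives the maximum kinetic energy: KE_max = eV_s = 6.217 eV

From Einstein's photoelectric equation: KE_max = hc/λ - φ
Rearranging: φ = hc/λ - KE_max

Calculate photon energy:
E_photon = hc/λ = (6.626×10⁻³⁴ J·s)(3×10⁸ m/s) / (141.1×10⁻⁹ m) = 8.7870 eV

Therefore:
φ = 8.7870 - 6.217 = 2.57 eV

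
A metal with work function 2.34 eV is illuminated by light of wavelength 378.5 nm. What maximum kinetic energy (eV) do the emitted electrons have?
0.9357 eV

Using Einstein's photoelectric equation: KE_max = hf - φ = hc/λ - φ

First, calculate the photon energy:
E_photon = hc/λ = (6.626×10⁻³⁴ J·s)(3×10⁸ m/s) / (378.5×10⁻⁹ m)
E_photon = 3.2757 eV

Then, the maximum kinetic energy:
KE_max = E_photon - φ = 3.2757 eV - 2.34 eV = 0.9357 eV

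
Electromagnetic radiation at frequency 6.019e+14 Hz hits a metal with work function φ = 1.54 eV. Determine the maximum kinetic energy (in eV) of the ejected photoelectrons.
0.9493 eV

Using Einstein's photoelectric equation: KE_max = hf - φ

First, calculate the photon energy:
E_photon = hf = (6.626×10⁻³⁴ J·s)(6.019e+14 Hz)
E_photon = 2.4893 eV

Then, the maximum kinetic energy:
KE_max = E_photon - φ = 2.4893 eV - 1.54 eV = 0.9493 eV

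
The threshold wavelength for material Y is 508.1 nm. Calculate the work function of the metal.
2.44 eV

At the threshold wavelength, photon energy equals work function:
φ = hc/λ₀

Calculating:
φ = (6.626×10⁻³⁴ J·s)(3×10⁸ m/s) / (508.1×10⁻⁹ m)
φ = 2.44 eV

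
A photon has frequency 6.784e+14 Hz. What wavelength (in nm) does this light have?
441.91 nm

Using the wave equation: c = fλ

Solving for wavelength:
λ = c/f = (3×10⁸ m/s) / (6.784e+14 Hz)
λ = 441.91 nm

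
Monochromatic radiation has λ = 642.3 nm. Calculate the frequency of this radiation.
4.6675e+14 Hz

Using the wave equation: c = fλ

Solving for frequency:
f = c/λ = (3×10⁸ m/s) / (642.3×10⁻⁹ m)
f = 4.6675e+14 Hz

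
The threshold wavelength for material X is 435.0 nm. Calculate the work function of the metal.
2.85 eV

At the threshold wavelength, photon energy equals work function:
φ = hc/λ₀

Calculating:
φ = (6.626×10⁻³⁴ J·s)(3×10⁸ m/s) / (435.0×10⁻⁹ m)
φ = 2.85 eV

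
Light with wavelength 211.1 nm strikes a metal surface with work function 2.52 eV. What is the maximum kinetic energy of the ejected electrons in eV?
3.3532 eV

Using Einstein's photoelectric equation: KE_max = hf - φ = hc/λ - φ

First, calculate the photon energy:
E_photon = hc/λ = (6.626×10⁻³⁴ J·s)(3×10⁸ m/s) / (211.1×10⁻⁹ m)
E_photon = 5.8732 eV

Then, the maximum kinetic energy:
KE_max = E_photon - φ = 5.8732 eV - 2.52 eV = 3.3532 eV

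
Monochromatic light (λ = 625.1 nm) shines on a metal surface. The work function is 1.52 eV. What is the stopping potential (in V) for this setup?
0.4634 V

The stopping potential V_s satisfies: eV_s = KE_max

First, find KE_max using Einstein's equation:
E_photon = hc/λ = 1.9834 eV
KE_max = E_photon - φ = 1.9834 - 1.52 = 0.4634 eV

Since eV_s = KE_max:
V_s = KE_max/e = 0.4634 V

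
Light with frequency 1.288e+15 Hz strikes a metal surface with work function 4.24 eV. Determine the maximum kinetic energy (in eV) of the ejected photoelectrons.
1.0867 eV

Using Einstein's photoelectric equation: KE_max = hf - φ

First, calculate the photon energy:
E_photon = hf = (6.626×10⁻³⁴ J·s)(1.288e+15 Hz)
E_photon = 5.3267 eV

Then, the maximum kinetic energy:
KE_max = E_photon - φ = 5.3267 eV - 4.24 eV = 1.0867 eV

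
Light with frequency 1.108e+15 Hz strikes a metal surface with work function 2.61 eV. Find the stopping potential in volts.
1.9723 V

The stopping potential V_s satisfies: eV_s = KE_max

First, find KE_max using Einstein's equation:
E_photon = hf = (6.626×10⁻³⁴ J·s)(1.108e+15 Hz) = 4.5823 eV
KE_max = E_photon - φ = 4.5823 - 2.61 = 1.9723 eV

Since eV_s = KE_max:
V_s = KE_max/e = 1.9723 V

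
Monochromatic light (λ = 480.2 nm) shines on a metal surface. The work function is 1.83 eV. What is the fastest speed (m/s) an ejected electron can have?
5.1430e+05 m/s

First, find the maximum kinetic energy:
E_photon = hc/λ = 2.5819 eV
KE_max = E_photon - φ = 2.5819 - 1.83 = 0.7519 eV

Convert to Joules: KE_max = 0.7519 × 1.602×10⁻¹⁹ J = 1.2047e-19 J

Then use KE = ½mv² to find velocity:
v = √(2·KE/m) = √(2 × 1.2047e-19 J / 9.109e-31 kg)
v = 5.1430e+05 m/s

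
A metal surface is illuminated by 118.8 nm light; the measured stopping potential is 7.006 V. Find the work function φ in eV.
3.43 eV

The stopping potential gives the maximum kinetic energy: KE_max = eV_s = 7.006 eV

From Einstein's photoelectric equation: KE_max = hc/λ - φ
Rearranging: φ = hc/λ - KE_max

Calculate photon energy:
E_photon = hc/λ = (6.626×10⁻³⁴ J·s)(3×10⁸ m/s) / (118.8×10⁻⁹ m) = 10.4364 eV

Therefore:
φ = 10.4364 - 7.006 = 3.43 eV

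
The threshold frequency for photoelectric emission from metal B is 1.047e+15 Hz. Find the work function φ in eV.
4.33 eV

At the threshold frequency, photon energy equals work function:
φ = hf₀

Calculating:
φ = (6.626×10⁻³⁴ J·s)(1.047e+15 Hz)
φ = 4.33 eV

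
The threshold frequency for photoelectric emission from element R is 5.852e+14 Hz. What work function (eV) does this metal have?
2.42 eV

At the threshold frequency, photon energy equals work function:
φ = hf₀

Calculating:
φ = (6.626×10⁻³⁴ J·s)(5.852e+14 Hz)
φ = 2.42 eV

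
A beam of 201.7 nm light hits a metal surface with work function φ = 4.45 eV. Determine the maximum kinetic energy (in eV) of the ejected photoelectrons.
1.6970 eV

Using Einstein's photoelectric equation: KE_max = hf - φ = hc/λ - φ

First, calculate the photon energy:
E_photon = hc/λ = (6.626×10⁻³⁴ J·s)(3×10⁸ m/s) / (201.7×10⁻⁹ m)
E_photon = 6.1470 eV

Then, the maximum kinetic energy:
KE_max = E_photon - φ = 6.1470 eV - 4.45 eV = 1.6970 eV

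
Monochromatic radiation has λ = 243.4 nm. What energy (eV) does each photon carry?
5.0938 eV

Using E = hf = hc/λ:

E = hc/λ = (6.626×10⁻³⁴ J·s)(3×10⁸ m/s) / (243.4×10⁻⁹ m)
E = 5.0938 eV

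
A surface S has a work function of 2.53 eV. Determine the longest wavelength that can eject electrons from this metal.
490.06 nm

The threshold wavelength is when the photon energy equals the work function:
hc/λ₀ = φ

Solving for λ₀:
λ₀ = hc/φ = (6.626×10⁻³⁴ J·s)(3×10⁸ m/s) / (2.53 eV × 1.602×10⁻¹⁹ J/eV)
λ₀ = 490.06 nm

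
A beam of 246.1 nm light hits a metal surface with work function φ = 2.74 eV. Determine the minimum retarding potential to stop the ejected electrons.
2.2980 V

The stopping potential V_s satisfies: eV_s = KE_max

First, find KE_max using Einstein's equation:
E_photon = hc/λ = 5.0380 eV
KE_max = E_photon - φ = 5.0380 - 2.74 = 2.2980 eV

Since eV_s = KE_max:
V_s = KE_max/e = 2.2980 V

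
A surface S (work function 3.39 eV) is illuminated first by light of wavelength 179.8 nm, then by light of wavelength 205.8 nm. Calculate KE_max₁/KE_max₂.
1.3307

Using Einstein's equation: KE_max = hc/λ - φ

For λ₁ = 179.8 nm:
E₁ = hc/λ₁ = 6.8957 eV
KE₁ = E₁ - φ = 6.8957 - 3.39 = 3.5057 eV

For λ₂ = 205.8 nm:
E₂ = hc/λ₂ = 6.0245 eV
KE₂ = E₂ - φ = 6.0245 - 3.39 = 2.6345 eV

Ratio: KE₁/KE₂ = 3.5057/2.6345 = 1.3307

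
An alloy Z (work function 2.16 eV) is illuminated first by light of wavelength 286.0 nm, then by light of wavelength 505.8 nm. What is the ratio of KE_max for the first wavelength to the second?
7.4682

Using Einstein's equation: KE_max = hc/λ - φ

For λ₁ = 286.0 nm:
E₁ = hc/λ₁ = 4.3351 eV
KE₁ = E₁ - φ = 4.3351 - 2.16 = 2.1751 eV

For λ₂ = 505.8 nm:
E₂ = hc/λ₂ = 2.4512 eV
KE₂ = E₂ - φ = 2.4512 - 2.16 = 0.2912 eV

Ratio: KE₁/KE₂ = 2.1751/0.2912 = 7.4682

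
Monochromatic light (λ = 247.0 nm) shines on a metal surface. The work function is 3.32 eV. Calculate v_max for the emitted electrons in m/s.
7.7321e+05 m/s

First, find the maximum kinetic energy:
E_photon = hc/λ = 5.0196 eV
KE_max = E_photon - φ = 5.0196 - 3.32 = 1.6996 eV

Convert to Joules: KE_max = 1.6996 × 1.602×10⁻¹⁹ J = 2.7231e-19 J

Then use KE = ½mv² to find velocity:
v = √(2·KE/m) = √(2 × 2.7231e-19 J / 9.109e-31 kg)
v = 7.7321e+05 m/s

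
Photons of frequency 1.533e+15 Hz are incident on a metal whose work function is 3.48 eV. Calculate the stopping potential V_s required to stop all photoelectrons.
2.8600 V

The stopping potential V_s satisfies: eV_s = KE_max

First, find KE_max using Einstein's equation:
E_photon = hf = (6.626×10⁻³⁴ J·s)(1.533e+15 Hz) = 6.3400 eV
KE_max = E_photon - φ = 6.3400 - 3.48 = 2.8600 eV

Since eV_s = KE_max:
V_s = KE_max/e = 2.8600 V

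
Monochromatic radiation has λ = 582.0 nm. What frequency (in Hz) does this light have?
5.1511e+14 Hz

Using the wave equation: c = fλ

Solving for frequency:
f = c/λ = (3×10⁸ m/s) / (582.0×10⁻⁹ m)
f = 5.1511e+14 Hz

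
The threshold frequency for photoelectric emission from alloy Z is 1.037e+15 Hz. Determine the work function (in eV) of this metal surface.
4.29 eV

At the threshold frequency, photon energy equals work function:
φ = hf₀

Calculating:
φ = (6.626×10⁻³⁴ J·s)(1.037e+15 Hz)
φ = 4.29 eV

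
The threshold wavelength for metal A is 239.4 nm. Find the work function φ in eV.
5.18 eV

At the threshold wavelength, photon energy equals work function:
φ = hc/λ₀

Calculating:
φ = (6.626×10⁻³⁴ J·s)(3×10⁸ m/s) / (239.4×10⁻⁹ m)
φ = 5.18 eV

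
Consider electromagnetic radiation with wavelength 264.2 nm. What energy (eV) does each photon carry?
4.6928 eV

Using E = hf = hc/λ:

E = hc/λ = (6.626×10⁻³⁴ J·s)(3×10⁸ m/s) / (264.2×10⁻⁹ m)
E = 4.6928 eV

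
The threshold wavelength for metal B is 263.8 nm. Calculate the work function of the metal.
4.70 eV

At the threshold wavelength, photon energy equals work function:
φ = hc/λ₀

Calculating:
φ = (6.626×10⁻³⁴ J·s)(3×10⁸ m/s) / (263.8×10⁻⁹ m)
φ = 4.70 eV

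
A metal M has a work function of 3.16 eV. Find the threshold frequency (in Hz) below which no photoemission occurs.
7.6408e+14 Hz

The threshold frequency is when the photon energy equals the work function:
hf₀ = φ

Solving for f₀:
f₀ = φ/h = (3.16 eV × 1.602×10⁻¹⁹ J/eV) / (6.626×10⁻³⁴ J·s)
f₀ = 7.6408e+14 Hz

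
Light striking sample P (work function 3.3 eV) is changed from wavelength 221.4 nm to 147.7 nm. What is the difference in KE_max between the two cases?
2.7943 eV

Using Einstein's equation: KE_max = hc/λ - φ

For λ₁ = 221.4 nm:
KE₁ = hc/λ₁ - φ = 5.6000 - 3.3 = 2.3000 eV

For λ₂ = 147.7 nm:
KE₂ = hc/λ₂ - φ = 8.3943 - 3.3 = 5.0943 eV

Change in KE:
ΔKE = KE₂ - KE₁ = 5.0943 - 2.3000 = 2.7943 eV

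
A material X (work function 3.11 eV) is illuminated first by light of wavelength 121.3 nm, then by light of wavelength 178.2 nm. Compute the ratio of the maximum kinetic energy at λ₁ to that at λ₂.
1.8482

Using Einstein's equation: KE_max = hc/λ - φ

For λ₁ = 121.3 nm:
E₁ = hc/λ₁ = 10.2213 eV
KE₁ = E₁ - φ = 10.2213 - 3.11 = 7.1113 eV

For λ₂ = 178.2 nm:
E₂ = hc/λ₂ = 6.9576 eV
KE₂ = E₂ - φ = 6.9576 - 3.11 = 3.8476 eV

Ratio: KE₁/KE₂ = 7.1113/3.8476 = 1.8482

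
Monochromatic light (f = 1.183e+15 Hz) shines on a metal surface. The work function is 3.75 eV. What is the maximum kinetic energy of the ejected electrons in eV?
1.1425 eV

Using Einstein's photoelectric equation: KE_max = hf - φ

First, calculate the photon energy:
E_photon = hf = (6.626×10⁻³⁴ J·s)(1.183e+15 Hz)
E_photon = 4.8925 eV

Then, the maximum kinetic energy:
KE_max = E_photon - φ = 4.8925 eV - 3.75 eV = 1.1425 eV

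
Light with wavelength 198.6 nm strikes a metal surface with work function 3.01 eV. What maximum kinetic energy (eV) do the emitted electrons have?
3.2329 eV

Using Einstein's photoelectric equation: KE_max = hf - φ = hc/λ - φ

First, calculate the photon energy:
E_photon = hc/λ = (6.626×10⁻³⁴ J·s)(3×10⁸ m/s) / (198.6×10⁻⁹ m)
E_photon = 6.2429 eV

Then, the maximum kinetic energy:
KE_max = E_photon - φ = 6.2429 eV - 3.01 eV = 3.2329 eV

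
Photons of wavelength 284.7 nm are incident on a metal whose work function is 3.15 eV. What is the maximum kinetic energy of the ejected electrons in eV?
1.2049 eV

Using Einstein's photoelectric equation: KE_max = hf - φ = hc/λ - φ

First, calculate the photon energy:
E_photon = hc/λ = (6.626×10⁻³⁴ J·s)(3×10⁸ m/s) / (284.7×10⁻⁹ m)
E_photon = 4.3549 eV

Then, the maximum kinetic energy:
KE_max = E_photon - φ = 4.3549 eV - 3.15 eV = 1.2049 eV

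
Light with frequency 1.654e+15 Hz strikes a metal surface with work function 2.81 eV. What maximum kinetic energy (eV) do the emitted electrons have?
4.0304 eV

Using Einstein's photoelectric equation: KE_max = hf - φ

First, calculate the photon energy:
E_photon = hf = (6.626×10⁻³⁴ J·s)(1.654e+15 Hz)
E_photon = 6.8404 eV

Then, the maximum kinetic energy:
KE_max = E_photon - φ = 6.8404 eV - 2.81 eV = 4.0304 eV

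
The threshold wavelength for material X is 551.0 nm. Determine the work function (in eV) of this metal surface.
2.25 eV

At the threshold wavelength, photon energy equals work function:
φ = hc/λ₀

Calculating:
φ = (6.626×10⁻³⁴ J·s)(3×10⁸ m/s) / (551.0×10⁻⁹ m)
φ = 2.25 eV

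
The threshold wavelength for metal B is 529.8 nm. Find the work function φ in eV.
2.34 eV

At the threshold wavelength, photon energy equals work function:
φ = hc/λ₀

Calculating:
φ = (6.626×10⁻³⁴ J·s)(3×10⁸ m/s) / (529.8×10⁻⁹ m)
φ = 2.34 eV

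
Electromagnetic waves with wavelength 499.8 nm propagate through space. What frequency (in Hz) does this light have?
5.9982e+14 Hz

Using the wave equation: c = fλ

Solving for frequency:
f = c/λ = (3×10⁸ m/s) / (499.8×10⁻⁹ m)
f = 5.9982e+14 Hz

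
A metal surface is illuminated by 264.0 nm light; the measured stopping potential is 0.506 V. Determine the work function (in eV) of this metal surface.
4.19 eV

The stopping potential gives the maximum kinetic energy: KE_max = eV_s = 0.506 eV

From Einstein's photoelectric equation: KE_max = hc/λ - φ
Rearranging: φ = hc/λ - KE_max

Calculate photon energy:
E_photon = hc/λ = (6.626×10⁻³⁴ J·s)(3×10⁸ m/s) / (264.0×10⁻⁹ m) = 4.6964 eV

Therefore:
φ = 4.6964 - 0.506 = 4.19 eV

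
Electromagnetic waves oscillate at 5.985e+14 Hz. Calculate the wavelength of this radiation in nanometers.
500.91 nm

Using the wave equation: c = fλ

Solving for wavelength:
λ = c/f = (3×10⁸ m/s) / (5.985e+14 Hz)
λ = 500.91 nm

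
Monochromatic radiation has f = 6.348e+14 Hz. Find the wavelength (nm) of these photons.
472.26 nm

Using the wave equation: c = fλ

Solving for wavelength:
λ = c/f = (3×10⁸ m/s) / (6.348e+14 Hz)
λ = 472.26 nm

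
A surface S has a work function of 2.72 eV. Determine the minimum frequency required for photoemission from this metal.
6.5769e+14 Hz

The threshold frequency is when the photon energy equals the work function:
hf₀ = φ

Solving for f₀:
f₀ = φ/h = (2.72 eV × 1.602×10⁻¹⁹ J/eV) / (6.626×10⁻³⁴ J·s)
f₀ = 6.5769e+14 Hz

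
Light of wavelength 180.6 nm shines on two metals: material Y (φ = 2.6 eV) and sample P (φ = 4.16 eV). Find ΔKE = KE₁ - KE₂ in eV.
1.5600 eV

Using KE_max = hc/λ - φ for each metal:

Photon energy: E = hc/λ = 6.8651 eV

For material Y (φ₁ = 2.6 eV):
KE₁ = E - φ₁ = 6.8651 - 2.6 = 4.2651 eV

For sample P (φ₂ = 4.16 eV):
KE₂ = E - φ₂ = 6.8651 - 4.16 = 2.7051 eV

Difference:
ΔKE = KE₁ - KE₂ = 4.2651 - 2.7051 = 1.5600 eV

Note: The difference equals the difference in work functions: 4.16 - 2.6 = 1.56 eV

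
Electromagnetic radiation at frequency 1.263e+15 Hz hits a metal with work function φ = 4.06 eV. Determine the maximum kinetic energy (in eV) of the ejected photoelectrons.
1.1633 eV

Using Einstein's photoelectric equation: KE_max = hf - φ

First, calculate the photon energy:
E_photon = hf = (6.626×10⁻³⁴ J·s)(1.263e+15 Hz)
E_photon = 5.2233 eV

Then, the maximum kinetic energy:
KE_max = E_photon - φ = 5.2233 eV - 4.06 eV = 1.1633 eV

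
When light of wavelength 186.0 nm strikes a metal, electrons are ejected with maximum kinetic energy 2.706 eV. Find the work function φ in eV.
3.96 eV

From Einstein's photoelectric equation: KE_max = hf - φ = hc/λ - φ

Rearranging for φ:
φ = hc/λ - KE_max

Calculate photon energy:
E_photon = hc/λ = 6.6658 eV

Therefore:
φ = 6.6658 - 2.706 = 3.96 eV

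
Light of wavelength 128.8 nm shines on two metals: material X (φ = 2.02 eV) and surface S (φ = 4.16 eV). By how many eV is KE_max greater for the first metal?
2.1400 eV

Using KE_max = hc/λ - φ for each metal:

Photon energy: E = hc/λ = 9.6261 eV

For material X (φ₁ = 2.02 eV):
KE₁ = E - φ₁ = 9.6261 - 2.02 = 7.6061 eV

For surface S (φ₂ = 4.16 eV):
KE₂ = E - φ₂ = 9.6261 - 4.16 = 5.4661 eV

Difference:
ΔKE = KE₁ - KE₂ = 7.6061 - 5.4661 = 2.1400 eV

Note: The difference equals the difference in work functions: 4.16 - 2.02 = 2.14 eV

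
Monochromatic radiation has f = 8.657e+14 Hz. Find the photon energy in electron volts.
3.5802 eV

Using E = hf:

E = hf = (6.626×10⁻³⁴ J·s)(8.657e+14 Hz)
E = 3.5802 eV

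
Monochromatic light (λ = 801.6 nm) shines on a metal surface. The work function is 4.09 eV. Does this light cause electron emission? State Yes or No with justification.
No

For photoemission, the photon energy must exceed the work function.

Photon energy: E = hc/λ = 1.5467 eV
Work function: φ = 4.09 eV

Since E_photon (1.5467 eV) < φ (4.09 eV), photoemission will NOT occur.
The threshold wavelength is λ₀ = hc/φ = 303.1 nm.
Since 801.6 nm > 303.1 nm, the photons lack sufficient energy.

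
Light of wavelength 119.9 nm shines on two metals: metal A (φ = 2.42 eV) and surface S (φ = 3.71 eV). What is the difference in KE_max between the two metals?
1.2900 eV

Using KE_max = hc/λ - φ for each metal:

Photon energy: E = hc/λ = 10.3406 eV

For metal A (φ₁ = 2.42 eV):
KE₁ = E - φ₁ = 10.3406 - 2.42 = 7.9206 eV

For surface S (φ₂ = 3.71 eV):
KE₂ = E - φ₂ = 10.3406 - 3.71 = 6.6306 eV

Difference:
ΔKE = KE₁ - KE₂ = 7.9206 - 6.6306 = 1.2900 eV

Note: The difference equals the difference in work functions: 3.71 - 2.42 = 1.29 eV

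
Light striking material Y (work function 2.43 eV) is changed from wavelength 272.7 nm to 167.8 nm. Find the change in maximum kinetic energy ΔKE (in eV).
2.8423 eV

Using Einstein's equation: KE_max = hc/λ - φ

For λ₁ = 272.7 nm:
KE₁ = hc/λ₁ - φ = 4.5465 - 2.43 = 2.1165 eV

For λ₂ = 167.8 nm:
KE₂ = hc/λ₂ - φ = 7.3888 - 2.43 = 4.9588 eV

Change in KE:
ΔKE = KE₂ - KE₁ = 4.9588 - 2.1165 = 2.8423 eV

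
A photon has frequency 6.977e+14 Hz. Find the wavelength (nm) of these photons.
429.69 nm

Using the wave equation: c = fλ

Solving for wavelength:
λ = c/f = (3×10⁸ m/s) / (6.977e+14 Hz)
λ = 429.69 nm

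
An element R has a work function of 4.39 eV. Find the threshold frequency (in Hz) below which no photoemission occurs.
1.0615e+15 Hz

The threshold frequency is when the photon energy equals the work function:
hf₀ = φ

Solving for f₀:
f₀ = φ/h = (4.39 eV × 1.602×10⁻¹⁹ J/eV) / (6.626×10⁻³⁴ J·s)
f₀ = 1.0615e+15 Hz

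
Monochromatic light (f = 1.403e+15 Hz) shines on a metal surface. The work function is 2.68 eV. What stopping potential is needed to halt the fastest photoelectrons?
3.1223 V

The stopping potential V_s satisfies: eV_s = KE_max

First, find KE_max using Einstein's equation:
E_photon = hf = (6.626×10⁻³⁴ J·s)(1.403e+15 Hz) = 5.8023 eV
KE_max = E_photon - φ = 5.8023 - 2.68 = 3.1223 eV

Since eV_s = KE_max:
V_s = KE_max/e = 3.1223 V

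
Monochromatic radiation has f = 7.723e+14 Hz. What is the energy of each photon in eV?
3.1940 eV

Using E = hf:

E = hf = (6.626×10⁻³⁴ J·s)(7.723e+14 Hz)
E = 3.1940 eV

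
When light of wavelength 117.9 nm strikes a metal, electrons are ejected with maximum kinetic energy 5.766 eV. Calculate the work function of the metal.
4.75 eV

From Einstein's photoelectric equation: KE_max = hf - φ = hc/λ - φ

Rearranging for φ:
φ = hc/λ - KE_max

Calculate photon energy:
E_photon = hc/λ = 10.5160 eV

Therefore:
φ = 10.5160 - 5.766 = 4.75 eV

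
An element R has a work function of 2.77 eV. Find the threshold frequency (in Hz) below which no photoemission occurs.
6.6978e+14 Hz

The threshold frequency is when the photon energy equals the work function:
hf₀ = φ

Solving for f₀:
f₀ = φ/h = (2.77 eV × 1.602×10⁻¹⁹ J/eV) / (6.626×10⁻³⁴ J·s)
f₀ = 6.6978e+14 Hz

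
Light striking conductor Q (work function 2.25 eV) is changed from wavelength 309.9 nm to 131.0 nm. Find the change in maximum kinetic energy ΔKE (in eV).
5.4637 eV

Using Einstein's equation: KE_max = hc/λ - φ

For λ₁ = 309.9 nm:
KE₁ = hc/λ₁ - φ = 4.0008 - 2.25 = 1.7508 eV

For λ₂ = 131.0 nm:
KE₂ = hc/λ₂ - φ = 9.4644 - 2.25 = 7.2144 eV

Change in KE:
ΔKE = KE₂ - KE₁ = 7.2144 - 1.7508 = 5.4637 eV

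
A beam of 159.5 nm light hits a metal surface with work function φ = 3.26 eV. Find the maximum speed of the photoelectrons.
1.2600e+06 m/s

First, find the maximum kinetic energy:
E_photon = hc/λ = 7.7733 eV
KE_max = E_photon - φ = 7.7733 - 3.26 = 4.5133 eV

Convert to Joules: KE_max = 4.5133 × 1.602×10⁻¹⁹ J = 7.2311e-19 J

Then use KE = ½mv² to find velocity:
v = √(2·KE/m) = √(2 × 7.2311e-19 J / 9.109e-31 kg)
v = 1.2600e+06 m/s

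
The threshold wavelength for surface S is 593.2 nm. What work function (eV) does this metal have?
2.09 eV

At the threshold wavelength, photon energy equals work function:
φ = hc/λ₀

Calculating:
φ = (6.626×10⁻³⁴ J·s)(3×10⁸ m/s) / (593.2×10⁻⁹ m)
φ = 2.09 eV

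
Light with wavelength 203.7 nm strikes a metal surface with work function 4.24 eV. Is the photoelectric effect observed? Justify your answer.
Yes

For photoemission, the photon energy must exceed the work function.

Photon energy: E = hc/λ = 6.0866 eV
Work function: φ = 4.24 eV

Since E_photon (6.0866 eV) > φ (4.24 eV), photoemission WILL occur.
The threshold wavelength is λ₀ = hc/φ = 292.4 nm.
Since 203.7 nm < 292.4 nm, the light has sufficient energy.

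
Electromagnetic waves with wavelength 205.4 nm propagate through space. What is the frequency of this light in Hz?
1.4596e+15 Hz

Using the wave equation: c = fλ

Solving for frequency:
f = c/λ = (3×10⁸ m/s) / (205.4×10⁻⁹ m)
f = 1.4596e+15 Hz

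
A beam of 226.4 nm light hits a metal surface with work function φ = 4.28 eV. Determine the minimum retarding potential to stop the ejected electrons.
1.1963 V

The stopping potential V_s satisfies: eV_s = KE_max

First, find KE_max using Einstein's equation:
E_photon = hc/λ = 5.4763 eV
KE_max = E_photon - φ = 5.4763 - 4.28 = 1.1963 eV

Since eV_s = KE_max:
V_s = KE_max/e = 1.1963 V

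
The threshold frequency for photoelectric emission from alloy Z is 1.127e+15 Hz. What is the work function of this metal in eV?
4.66 eV

At the threshold frequency, photon energy equals work function:
φ = hf₀

Calculating:
φ = (6.626×10⁻³⁴ J·s)(1.127e+15 Hz)
φ = 4.66 eV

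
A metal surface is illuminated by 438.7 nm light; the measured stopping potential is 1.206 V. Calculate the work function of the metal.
1.62 eV

The stopping potential gives the maximum kinetic energy: KE_max = eV_s = 1.206 eV

From Einstein's photoelectric equation: KE_max = hc/λ - φ
Rearranging: φ = hc/λ - KE_max

Calculate photon energy:
E_photon = hc/λ = (6.626×10⁻³⁴ J·s)(3×10⁸ m/s) / (438.7×10⁻⁹ m) = 2.8262 eV

Therefore:
φ = 2.8262 - 1.206 = 1.62 eV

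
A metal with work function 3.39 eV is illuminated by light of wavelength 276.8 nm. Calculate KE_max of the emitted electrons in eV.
1.0892 eV

Using Einstein's photoelectric equation: KE_max = hf - φ = hc/λ - φ

First, calculate the photon energy:
E_photon = hc/λ = (6.626×10⁻³⁴ J·s)(3×10⁸ m/s) / (276.8×10⁻⁹ m)
E_photon = 4.4792 eV

Then, the maximum kinetic energy:
KE_max = E_photon - φ = 4.4792 eV - 3.39 eV = 1.0892 eV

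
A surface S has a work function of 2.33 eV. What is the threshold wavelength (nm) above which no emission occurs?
532.12 nm

The threshold wavelength is when the photon energy equals the work function:
hc/λ₀ = φ

Solving for λ₀:
λ₀ = hc/φ = (6.626×10⁻³⁴ J·s)(3×10⁸ m/s) / (2.33 eV × 1.602×10⁻¹⁹ J/eV)
λ₀ = 532.12 nm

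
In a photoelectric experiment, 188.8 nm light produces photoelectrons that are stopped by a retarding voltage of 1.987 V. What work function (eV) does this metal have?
4.58 eV

The stopping potential gives the maximum kinetic energy: KE_max = eV_s = 1.987 eV

From Einstein's photoelectric equation: KE_max = hc/λ - φ
Rearranging: φ = hc/λ - KE_max

Calculate photon energy:
E_photon = hc/λ = (6.626×10⁻³⁴ J·s)(3×10⁸ m/s) / (188.8×10⁻⁹ m) = 6.5670 eV

Therefore:
φ = 6.5670 - 1.987 = 4.58 eV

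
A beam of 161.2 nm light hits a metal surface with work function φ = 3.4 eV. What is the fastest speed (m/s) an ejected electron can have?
1.2286e+06 m/s

First, find the maximum kinetic energy:
E_photon = hc/λ = 7.6913 eV
KE_max = E_photon - φ = 7.6913 - 3.4 = 4.2913 eV

Convert to Joules: KE_max = 4.2913 × 1.602×10⁻¹⁹ J = 6.8755e-19 J

Then use KE = ½mv² to find velocity:
v = √(2·KE/m) = √(2 × 6.8755e-19 J / 9.109e-31 kg)
v = 1.2286e+06 m/s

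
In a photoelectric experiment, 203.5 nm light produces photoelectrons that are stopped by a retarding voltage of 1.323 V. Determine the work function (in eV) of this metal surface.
4.77 eV

The stopping potential gives the maximum kinetic energy: KE_max = eV_s = 1.323 eV

From Einstein's photoelectric equation: KE_max = hc/λ - φ
Rearranging: φ = hc/λ - KE_max

Calculate photon energy:
E_photon = hc/λ = (6.626×10⁻³⁴ J·s)(3×10⁸ m/s) / (203.5×10⁻⁹ m) = 6.0926 eV

Therefore:
φ = 6.0926 - 1.323 = 4.77 eV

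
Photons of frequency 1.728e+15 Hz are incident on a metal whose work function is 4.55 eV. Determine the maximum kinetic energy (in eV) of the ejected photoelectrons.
2.5964 eV

Using Einstein's photoelectric equation: KE_max = hf - φ

First, calculate the photon energy:
E_photon = hf = (6.626×10⁻³⁴ J·s)(1.728e+15 Hz)
E_photon = 7.1464 eV

Then, the maximum kinetic energy:
KE_max = E_photon - φ = 7.1464 eV - 4.55 eV = 2.5964 eV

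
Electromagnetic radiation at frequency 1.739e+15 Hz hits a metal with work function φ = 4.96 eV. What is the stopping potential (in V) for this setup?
2.2319 V

The stopping potential V_s satisfies: eV_s = KE_max

First, find KE_max using Einstein's equation:
E_photon = hf = (6.626×10⁻³⁴ J·s)(1.739e+15 Hz) = 7.1919 eV
KE_max = E_photon - φ = 7.1919 - 4.96 = 2.2319 eV

Since eV_s = KE_max:
V_s = KE_max/e = 2.2319 V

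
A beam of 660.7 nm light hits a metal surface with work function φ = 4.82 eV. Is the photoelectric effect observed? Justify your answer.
No

For photoemission, the photon energy must exceed the work function.

Photon energy: E = hc/λ = 1.8766 eV
Work function: φ = 4.82 eV

Since E_photon (1.8766 eV) < φ (4.82 eV), photoemission will NOT occur.
The threshold wavelength is λ₀ = hc/φ = 257.2 nm.
Since 660.7 nm > 257.2 nm, the photons lack sufficient energy.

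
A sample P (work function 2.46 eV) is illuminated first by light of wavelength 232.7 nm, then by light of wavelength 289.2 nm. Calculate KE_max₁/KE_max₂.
1.5697

Using Einstein's equation: KE_max = hc/λ - φ

For λ₁ = 232.7 nm:
E₁ = hc/λ₁ = 5.3281 eV
KE₁ = E₁ - φ = 5.3281 - 2.46 = 2.8681 eV

For λ₂ = 289.2 nm:
E₂ = hc/λ₂ = 4.2871 eV
KE₂ = E₂ - φ = 4.2871 - 2.46 = 1.8271 eV

Ratio: KE₁/KE₂ = 2.8681/1.8271 = 1.5697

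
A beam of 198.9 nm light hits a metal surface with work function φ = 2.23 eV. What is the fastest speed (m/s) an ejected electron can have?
1.1867e+06 m/s

First, find the maximum kinetic energy:
E_photon = hc/λ = 6.2335 eV
KE_max = E_photon - φ = 6.2335 - 2.23 = 4.0035 eV

Convert to Joules: KE_max = 4.0035 × 1.602×10⁻¹⁹ J = 6.4143e-19 J

Then use KE = ½mv² to find velocity:
v = √(2·KE/m) = √(2 × 6.4143e-19 J / 9.109e-31 kg)
v = 1.1867e+06 m/s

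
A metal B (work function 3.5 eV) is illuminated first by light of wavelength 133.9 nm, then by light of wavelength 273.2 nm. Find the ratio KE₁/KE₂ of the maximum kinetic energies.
5.5474

Using Einstein's equation: KE_max = hc/λ - φ

For λ₁ = 133.9 nm:
E₁ = hc/λ₁ = 9.2595 eV
KE₁ = E₁ - φ = 9.2595 - 3.5 = 5.7595 eV

For λ₂ = 273.2 nm:
E₂ = hc/λ₂ = 4.5382 eV
KE₂ = E₂ - φ = 4.5382 - 3.5 = 1.0382 eV

Ratio: KE₁/KE₂ = 5.7595/1.0382 = 5.5474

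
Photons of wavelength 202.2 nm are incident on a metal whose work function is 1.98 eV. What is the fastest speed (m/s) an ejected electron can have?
1.2085e+06 m/s

First, find the maximum kinetic energy:
E_photon = hc/λ = 6.1318 eV
KE_max = E_photon - φ = 6.1318 - 1.98 = 4.1518 eV

Convert to Joules: KE_max = 4.1518 × 1.602×10⁻¹⁹ J = 6.6519e-19 J

Then use KE = ½mv² to find velocity:
v = √(2·KE/m) = √(2 × 6.6519e-19 J / 9.109e-31 kg)
v = 1.2085e+06 m/s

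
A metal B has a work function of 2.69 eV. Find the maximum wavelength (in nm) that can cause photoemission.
460.91 nm

The threshold wavelength is when the photon energy equals the work function:
hc/λ₀ = φ

Solving for λ₀:
λ₀ = hc/φ = (6.626×10⁻³⁴ J·s)(3×10⁸ m/s) / (2.69 eV × 1.602×10⁻¹⁹ J/eV)
λ₀ = 460.91 nm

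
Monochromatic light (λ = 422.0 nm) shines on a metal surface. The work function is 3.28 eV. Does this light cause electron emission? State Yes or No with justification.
No

For photoemission, the photon energy must exceed the work function.

Photon energy: E = hc/λ = 2.9380 eV
Work function: φ = 3.28 eV

Since E_photon (2.9380 eV) < φ (3.28 eV), photoemission will NOT occur.
The threshold wavelength is λ₀ = hc/φ = 378.0 nm.
Since 422.0 nm > 378.0 nm, the photons lack sufficient energy.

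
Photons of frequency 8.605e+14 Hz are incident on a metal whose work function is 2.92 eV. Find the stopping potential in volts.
0.6387 V

The stopping potential V_s satisfies: eV_s = KE_max

First, find KE_max using Einstein's equation:
E_photon = hf = (6.626×10⁻³⁴ J·s)(8.605e+14 Hz) = 3.5587 eV
KE_max = E_photon - φ = 3.5587 - 2.92 = 0.6387 eV

Since eV_s = KE_max:
V_s = KE_max/e = 0.6387 V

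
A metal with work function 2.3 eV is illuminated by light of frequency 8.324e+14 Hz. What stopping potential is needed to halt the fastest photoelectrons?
1.1425 V

The stopping potential V_s satisfies: eV_s = KE_max

First, find KE_max using Einstein's equation:
E_photon = hf = (6.626×10⁻³⁴ J·s)(8.324e+14 Hz) = 3.4425 eV
KE_max = E_photon - φ = 3.4425 - 2.3 = 1.1425 eV

Since eV_s = KE_max:
V_s = KE_max/e = 1.1425 V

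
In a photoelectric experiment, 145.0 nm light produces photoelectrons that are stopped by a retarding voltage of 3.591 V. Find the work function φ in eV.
4.96 eV

The stopping potential gives the maximum kinetic energy: KE_max = eV_s = 3.591 eV

From Einstein's photoelectric equation: KE_max = hc/λ - φ
Rearranging: φ = hc/λ - KE_max

Calculate photon energy:
E_photon = hc/λ = (6.626×10⁻³⁴ J·s)(3×10⁸ m/s) / (145.0×10⁻⁹ m) = 8.5506 eV

Therefore:
φ = 8.5506 - 3.591 = 4.96 eV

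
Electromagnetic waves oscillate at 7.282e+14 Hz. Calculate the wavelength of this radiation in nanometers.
411.69 nm

Using the wave equation: c = fλ

Solving for wavelength:
λ = c/f = (3×10⁸ m/s) / (7.282e+14 Hz)
λ = 411.69 nm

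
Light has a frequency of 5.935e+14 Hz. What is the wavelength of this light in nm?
505.13 nm

Using the wave equation: c = fλ

Solving for wavelength:
λ = c/f = (3×10⁸ m/s) / (5.935e+14 Hz)
λ = 505.13 nm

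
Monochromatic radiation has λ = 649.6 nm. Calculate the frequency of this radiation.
4.6150e+14 Hz

Using the wave equation: c = fλ

Solving for frequency:
f = c/λ = (3×10⁸ m/s) / (649.6×10⁻⁹ m)
f = 4.6150e+14 Hz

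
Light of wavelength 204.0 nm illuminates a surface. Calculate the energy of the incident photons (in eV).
6.0777 eV

Using E = hf = hc/λ:

E = hc/λ = (6.626×10⁻³⁴ J·s)(3×10⁸ m/s) / (204.0×10⁻⁹ m)
E = 6.0777 eV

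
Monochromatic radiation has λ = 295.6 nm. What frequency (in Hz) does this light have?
1.0142e+15 Hz

Using the wave equation: c = fλ

Solving for frequency:
f = c/λ = (3×10⁸ m/s) / (295.6×10⁻⁹ m)
f = 1.0142e+15 Hz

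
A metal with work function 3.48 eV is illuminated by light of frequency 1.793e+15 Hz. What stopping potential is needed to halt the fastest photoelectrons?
3.9353 V

The stopping potential V_s satisfies: eV_s = KE_max

First, find KE_max using Einstein's equation:
E_photon = hf = (6.626×10⁻³⁴ J·s)(1.793e+15 Hz) = 7.4153 eV
KE_max = E_photon - φ = 7.4153 - 3.48 = 3.9353 eV

Since eV_s = KE_max:
V_s = KE_max/e = 3.9353 V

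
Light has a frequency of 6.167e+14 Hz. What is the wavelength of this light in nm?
486.12 nm

Using the wave equation: c = fλ

Solving for wavelength:
λ = c/f = (3×10⁸ m/s) / (6.167e+14 Hz)
λ = 486.12 nm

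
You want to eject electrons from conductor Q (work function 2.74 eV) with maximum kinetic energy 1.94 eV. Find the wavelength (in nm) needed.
264.92 nm

From Einstein's equation: KE_max = hc/λ - φ

Rearranging for λ:
hc/λ = KE_max + φ
λ = hc/(KE_max + φ)

Required photon energy:
E_photon = KE_max + φ = 1.94 + 2.74 = 4.68 eV

Required wavelength:
λ = hc/E_photon = (6.626×10⁻³⁴)(3×10⁸) / (4.68 × 1.602×10⁻¹⁹)
λ = 264.92 nm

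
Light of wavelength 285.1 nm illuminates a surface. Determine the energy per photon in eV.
4.3488 eV

Using E = hf = hc/λ:

E = hc/λ = (6.626×10⁻³⁴ J·s)(3×10⁸ m/s) / (285.1×10⁻⁹ m)
E = 4.3488 eV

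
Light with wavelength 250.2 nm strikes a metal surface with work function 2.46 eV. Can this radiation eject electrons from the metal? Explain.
Yes

For photoemission, the photon energy must exceed the work function.

Photon energy: E = hc/λ = 4.9554 eV
Work function: φ = 2.46 eV

Since E_photon (4.9554 eV) > φ (2.46 eV), photoemission WILL occur.
The threshold wavelength is λ₀ = hc/φ = 504.0 nm.
Since 250.2 nm < 504.0 nm, the light has sufficient energy.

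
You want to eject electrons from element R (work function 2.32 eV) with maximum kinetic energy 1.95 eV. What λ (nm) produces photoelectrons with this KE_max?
290.36 nm

From Einstein's equation: KE_max = hc/λ - φ

Rearranging for λ:
hc/λ = KE_max + φ
λ = hc/(KE_max + φ)

Required photon energy:
E_photon = KE_max + φ = 1.95 + 2.32 = 4.27 eV

Required wavelength:
λ = hc/E_photon = (6.626×10⁻³⁴)(3×10⁸) / (4.27 × 1.602×10⁻¹⁹)
λ = 290.36 nm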